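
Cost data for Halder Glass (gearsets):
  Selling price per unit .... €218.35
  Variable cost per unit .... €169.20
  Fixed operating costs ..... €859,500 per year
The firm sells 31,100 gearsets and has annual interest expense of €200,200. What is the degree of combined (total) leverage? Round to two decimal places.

At 31,100 units, contribution = 31,100 × €49.15 = €1,528,565.00.
Operating income = contribution − fixed costs = €1,528,565.00 − €859,500 = €669,065.00. Interest = €200,200.00, so EBIT − I = €468,865.00.
Degree of total leverage = total CM / (EBIT − interest) = €1,528,565.00 / €468,865.00 = 3.2601.

3.26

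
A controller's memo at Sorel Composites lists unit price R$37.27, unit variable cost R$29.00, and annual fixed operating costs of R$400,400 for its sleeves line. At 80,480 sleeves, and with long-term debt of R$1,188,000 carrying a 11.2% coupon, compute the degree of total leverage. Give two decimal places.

5.04

Contribution at this volume is 80,480 × R$8.27 = R$665,569.60.
Subtracting fixed costs: EBIT = R$665,569.60 − R$400,400 = R$265,169.60. Interest = R$133,056.00.
DOL = R$665,569.60 ÷ R$265,169.60 = 2.5100; DFL = R$265,169.60 ÷ R$132,113.60 = 2.0071.
Combined leverage = 2.5100 × 2.0071 = 5.0378.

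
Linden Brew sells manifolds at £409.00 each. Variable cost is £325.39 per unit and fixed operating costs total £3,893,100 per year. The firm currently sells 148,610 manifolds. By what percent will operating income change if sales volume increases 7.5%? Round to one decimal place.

+10.9%

Total contribution margin = 148,610 × £83.61 = £12,425,282.10.
EBIT = £12,425,282.10 − £3,893,100 = £8,532,182.10.
So DOL = total CM / EBIT = £12,425,282.10 / £8,532,182.10 = 1.4563.
%ΔEBIT = DOL × %ΔSales = 1.4563 × +7.5% = +10.9%.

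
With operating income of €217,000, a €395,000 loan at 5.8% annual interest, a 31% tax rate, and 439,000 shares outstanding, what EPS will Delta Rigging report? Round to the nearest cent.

Pre-tax income = €217,000 − €22,910.00 = €194,090.00.
Net income = €194,090.00 × (1 − 0.31) = €133,922.10.
Per share: €133,922.10 / 439,000 shares = €0.31.

€0.31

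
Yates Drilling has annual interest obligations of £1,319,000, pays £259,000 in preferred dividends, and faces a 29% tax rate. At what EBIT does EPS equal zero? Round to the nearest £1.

£1,683,789

Grossing the preferred dividend up to pre-tax terms: £259,000 / (1 − 0.29) = £364,788.73.
Financial break-even EBIT = interest + D_p ÷ (1 − t) = £1,319,000 + £364,788.73 = £1,683,788.73.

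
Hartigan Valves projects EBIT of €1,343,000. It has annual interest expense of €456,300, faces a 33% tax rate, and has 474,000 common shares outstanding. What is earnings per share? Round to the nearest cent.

€1.25

Interest = €456,300.00, so EBT = €1,343,000 − €456,300.00 = €886,700.00.
Net income = €886,700.00 × (1 − 0.33) = €594,089.00.
EPS = €594,089.00 ÷ 474,000 = €1.25.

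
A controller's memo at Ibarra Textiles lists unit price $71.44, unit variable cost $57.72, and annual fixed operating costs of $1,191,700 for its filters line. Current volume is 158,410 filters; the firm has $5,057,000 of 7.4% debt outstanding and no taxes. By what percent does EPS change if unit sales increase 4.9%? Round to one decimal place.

+17.5%

Contribution at this volume is 158,410 × $13.72 = $2,173,385.20.
Subtracting fixed costs: EBIT = $2,173,385.20 − $1,191,700 = $981,685.20.
After interest of $374,218.00, pre-tax earnings = $607,467.20.
Degree of combined leverage = contribution ÷ (EBIT − I) = $2,173,385.20 ÷ $607,467.20 = 3.5778.
EPS therefore changes by 3.5778 × (+4.9%) = +17.5%.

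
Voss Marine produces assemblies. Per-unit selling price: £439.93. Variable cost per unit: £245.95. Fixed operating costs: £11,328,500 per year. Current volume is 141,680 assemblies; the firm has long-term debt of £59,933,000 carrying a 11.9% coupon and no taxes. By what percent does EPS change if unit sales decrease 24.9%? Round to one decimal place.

Contribution at this volume is 141,680 × £193.98 = £27,483,086.40.
Subtracting fixed costs: EBIT = £27,483,086.40 − £11,328,500 = £16,154,586.40.
Interest = £7,132,027.00, so EBIT − I = £9,022,559.40.
Degree of combined leverage = contribution ÷ (EBIT − I) = £27,483,086.40 ÷ £9,022,559.40 = 3.0460.
EPS therefore changes by 3.0460 × (-24.9%) = -75.8%.

-75.8%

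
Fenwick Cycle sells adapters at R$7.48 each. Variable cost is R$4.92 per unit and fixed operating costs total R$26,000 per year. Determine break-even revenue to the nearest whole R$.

CM per unit = R$7.48 − R$4.92 = R$2.56; CM ratio = R$2.56 / R$7.48 = 0.3422.
Break-even sales = FC ÷ CM ratio = R$26,000 × R$7.48 / R$2.56 = R$75,969.

R$75,969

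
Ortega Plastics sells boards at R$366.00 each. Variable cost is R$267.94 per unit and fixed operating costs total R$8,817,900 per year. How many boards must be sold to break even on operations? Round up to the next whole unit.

Each unit contributes R$366.00 − R$267.94 = R$98.06.
Units to break even: R$8,817,900 ÷ R$98.06 = 89,923.52, rounded up to 89,924.

89,924 boards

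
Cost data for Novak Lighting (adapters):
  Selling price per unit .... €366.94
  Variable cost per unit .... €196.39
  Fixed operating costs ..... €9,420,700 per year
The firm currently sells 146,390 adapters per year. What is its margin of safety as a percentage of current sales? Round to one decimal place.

Unit CM = price − variable cost = €366.94 − €196.39 = €170.55. Break-even units = €9,420,700 ÷ €170.55 = 55,237.17; break-even revenue = 55,237.17 × €366.94 = €20,268,728.57.
Current sales = 146,390 × €366.94 = €53,716,346.60.
Margin of safety = (€53,716,346.60 − €20,268,728.57) ÷ €53,716,346.60 = 62.3%.

62.3%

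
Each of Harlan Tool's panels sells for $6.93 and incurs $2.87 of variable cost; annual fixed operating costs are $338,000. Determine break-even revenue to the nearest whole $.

CM per unit = $6.93 − $2.87 = $4.06; CM ratio = $4.06 / $6.93 = 0.5859.
Break-even revenue = fixed costs × price ÷ CM = $338,000 × $6.93 ÷ $4.06 = $576,931.

$576,931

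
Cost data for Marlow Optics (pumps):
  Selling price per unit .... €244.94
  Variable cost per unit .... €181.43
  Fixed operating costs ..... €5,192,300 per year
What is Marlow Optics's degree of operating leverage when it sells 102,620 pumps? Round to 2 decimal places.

4.92

Contribution at this volume is 102,620 × €63.51 = €6,517,396.20.
Subtracting fixed costs: EBIT = €6,517,396.20 − €5,192,300 = €1,325,096.20.
DOL = contribution ÷ EBIT = €6,517,396.20 ÷ €1,325,096.20 = 4.9184.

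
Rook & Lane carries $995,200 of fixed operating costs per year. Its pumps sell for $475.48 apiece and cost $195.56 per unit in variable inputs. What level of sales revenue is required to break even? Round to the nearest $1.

CM per unit = $475.48 − $195.56 = $279.92; CM ratio = $279.92 / $475.48 = 0.5887.
Break-even sales = FC ÷ CM ratio = $995,200 × $475.48 / $279.92 = $1,690,475.

$1,690,475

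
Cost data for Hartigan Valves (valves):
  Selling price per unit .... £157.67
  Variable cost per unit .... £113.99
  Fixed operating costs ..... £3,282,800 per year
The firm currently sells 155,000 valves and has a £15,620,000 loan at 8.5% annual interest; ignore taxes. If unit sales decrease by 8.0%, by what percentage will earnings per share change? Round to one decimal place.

Contribution at this volume is 155,000 × £43.68 = £6,770,400.00.
Subtracting fixed costs: EBIT = £6,770,400.00 − £3,282,800 = £3,487,600.00.
Interest = £1,327,700.00, so EBIT − I = £2,159,900.00.
DCL = total CM / (EBIT − I) = £6,770,400.00 / £2,159,900.00 = 3.1346.
EPS therefore changes by 3.1346 × (-8.0%) = -25.1%.

-25.1%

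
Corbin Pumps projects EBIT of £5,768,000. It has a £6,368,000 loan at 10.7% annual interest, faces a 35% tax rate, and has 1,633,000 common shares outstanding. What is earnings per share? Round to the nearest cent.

Interest = £681,376.00, so EBT = £5,768,000 − £681,376.00 = £5,086,624.00.
Net income = £5,086,624.00 × (1 − 0.35) = £3,306,305.60.
Per share: £3,306,305.60 / 1,633,000 shares = £2.02.

£2.02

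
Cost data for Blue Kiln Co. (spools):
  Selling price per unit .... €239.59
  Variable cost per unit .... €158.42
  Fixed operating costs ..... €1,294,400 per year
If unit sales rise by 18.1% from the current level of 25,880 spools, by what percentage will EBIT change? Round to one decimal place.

Contribution at this volume is 25,880 × €81.17 = €2,100,679.60.
EBIT = €2,100,679.60 − €1,294,400 = €806,279.60.
So DOL = total CM / EBIT = €2,100,679.60 / €806,279.60 = 2.6054.
So EBIT moves 2.6054 × (+18.1%) = +47.2%.

+47.2%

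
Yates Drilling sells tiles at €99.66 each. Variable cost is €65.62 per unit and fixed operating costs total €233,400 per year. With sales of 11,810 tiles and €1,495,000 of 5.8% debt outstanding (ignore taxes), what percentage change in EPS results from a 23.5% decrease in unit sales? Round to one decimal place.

At 11,810 units, contribution = 11,810 × €34.04 = €402,012.40.
EBIT = €402,012.40 − €233,400 = €168,612.40.
Interest = €86,710.00, so EBIT − I = €81,902.40.
Degree of combined leverage = contribution ÷ (EBIT − I) = €402,012.40 ÷ €81,902.40 = 4.9084.
%ΔEPS = DCL × %ΔSales = 4.9084 × -23.5% = -115.3%.

-115.3%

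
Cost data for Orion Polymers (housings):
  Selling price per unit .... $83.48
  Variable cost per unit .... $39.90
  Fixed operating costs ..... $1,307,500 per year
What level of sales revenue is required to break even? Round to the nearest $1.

Contribution margin per unit = $83.48 − $39.90 = $43.58, a CM ratio of $43.58 ÷ $83.48 = 0.5220.
Break-even revenue = fixed costs × price ÷ CM = $1,307,500 × $83.48 ÷ $43.58 = $2,504,592.

$2,504,592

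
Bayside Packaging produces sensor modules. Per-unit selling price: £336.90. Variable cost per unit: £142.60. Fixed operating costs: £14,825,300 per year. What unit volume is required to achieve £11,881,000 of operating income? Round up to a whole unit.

137,449 sensor modules

Unit CM = price − variable cost = £336.90 − £142.60 = £194.30.
Required volume = (fixed costs + target profit) ÷ CM = (£14,825,300 + £11,881,000) ÷ £194.30 = 137,448.79, so 137,449 sensor modules.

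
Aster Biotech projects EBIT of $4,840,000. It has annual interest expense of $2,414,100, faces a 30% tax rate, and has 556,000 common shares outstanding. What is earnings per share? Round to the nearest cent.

$3.05

Pre-tax income = $4,840,000 − $2,414,100.00 = $2,425,900.00.
Net income = $2,425,900.00 × (1 − 0.30) = $1,698,130.00.
EPS = $1,698,130.00 ÷ 556,000 = $3.05.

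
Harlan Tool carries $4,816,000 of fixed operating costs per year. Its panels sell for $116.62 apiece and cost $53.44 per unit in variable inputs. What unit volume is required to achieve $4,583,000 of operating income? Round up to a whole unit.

Unit CM = price − variable cost = $116.62 − $53.44 = $63.18.
Required volume = (fixed costs + target profit) ÷ CM = ($4,816,000 + $4,583,000) ÷ $63.18 = 148,765.43, so 148,766 panels.

148,766 panels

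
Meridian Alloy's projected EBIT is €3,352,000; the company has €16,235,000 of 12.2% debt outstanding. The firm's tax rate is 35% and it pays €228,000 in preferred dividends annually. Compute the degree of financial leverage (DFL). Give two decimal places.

Annual interest charges come to €1,980,670.00.
Pre-tax preferred-dividend burden = €228,000 ÷ (1 − 0.35) = €350,769.23.
DFL = EBIT ÷ [EBIT − I − D_p/(1−t)] = €3,352,000 ÷ [€3,352,000 − €1,980,670.00 − €350,769.23] = €3,352,000 ÷ €1,020,560.77 = 3.2845.

3.28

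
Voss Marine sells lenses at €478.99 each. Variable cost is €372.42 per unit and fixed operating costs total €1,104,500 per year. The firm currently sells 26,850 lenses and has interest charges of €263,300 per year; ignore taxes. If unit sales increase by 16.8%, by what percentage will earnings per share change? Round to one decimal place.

Contribution at this volume is 26,850 × €106.57 = €2,861,404.50.
Subtracting fixed costs: EBIT = €2,861,404.50 − €1,104,500 = €1,756,904.50.
Interest = €263,300.00, so EBIT − I = €1,493,604.50.
DCL = total CM / (EBIT − I) = €2,861,404.50 / €1,493,604.50 = 1.9158.
EPS therefore changes by 1.9158 × (+16.8%) = +32.2%.

+32.2%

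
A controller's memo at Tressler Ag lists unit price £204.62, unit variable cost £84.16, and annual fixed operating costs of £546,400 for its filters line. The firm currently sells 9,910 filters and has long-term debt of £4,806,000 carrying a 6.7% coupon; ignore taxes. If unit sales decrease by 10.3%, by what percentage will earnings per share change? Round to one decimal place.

Total contribution margin = 9,910 × £120.46 = £1,193,758.60.
Subtracting fixed costs: EBIT = £1,193,758.60 − £546,400 = £647,358.60.
Interest = £322,002.00, so EBIT − I = £325,356.60.
Degree of combined leverage = contribution ÷ (EBIT − I) = £1,193,758.60 ÷ £325,356.60 = 3.6691.
%ΔEPS = DCL × %ΔSales = 3.6691 × -10.3% = -37.8%.

-37.8%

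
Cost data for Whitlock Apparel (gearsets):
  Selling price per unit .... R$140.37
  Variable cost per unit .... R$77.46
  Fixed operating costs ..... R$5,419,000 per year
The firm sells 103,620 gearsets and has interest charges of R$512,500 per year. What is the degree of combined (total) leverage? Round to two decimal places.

At 103,620 units, contribution = 103,620 × R$62.91 = R$6,518,734.20.
EBIT = R$6,518,734.20 − R$5,419,000 = R$1,099,734.20. Interest = R$512,500.00.
DOL = R$6,518,734.20 ÷ R$1,099,734.20 = 5.9276; DFL = R$1,099,734.20 ÷ R$587,234.20 = 1.8727.
DCL = DOL × DFL = 5.9276 × 1.8727 = 11.1006.

11.10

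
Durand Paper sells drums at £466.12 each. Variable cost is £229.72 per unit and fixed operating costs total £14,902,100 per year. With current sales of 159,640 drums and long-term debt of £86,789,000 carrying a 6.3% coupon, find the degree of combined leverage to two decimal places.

2.17

At 159,640 units, contribution = 159,640 × £236.40 = £37,738,896.00.
EBIT = £37,738,896.00 − £14,902,100 = £22,836,796.00. Interest = £5,467,707.00.
DOL = £37,738,896.00 ÷ £22,836,796.00 = 1.6525; DFL = £22,836,796.00 ÷ £17,369,089.00 = 1.3148.
Combined leverage = 1.6525 × 1.3148 = 2.1727.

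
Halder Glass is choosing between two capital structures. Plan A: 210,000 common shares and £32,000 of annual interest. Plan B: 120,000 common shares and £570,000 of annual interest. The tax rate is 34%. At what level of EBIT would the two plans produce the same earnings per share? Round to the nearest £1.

£1,287,333

Set EPS_A = EPS_B: (EBIT − £32,000)(1 − 0.34) ÷ 210,000 = (EBIT − £570,000)(1 − 0.34) ÷ 120,000.
The (1 − t) factor cancels: (EBIT − 32,000) × 120,000 = (EBIT − 570,000) × 210,000.
EBIT × (210,000 − 120,000) = 570,000 × 210,000 − 32,000 × 120,000 = 115,860,000,000, so EBIT = 115,860,000,000 ÷ 90,000 = 1,287,333.33.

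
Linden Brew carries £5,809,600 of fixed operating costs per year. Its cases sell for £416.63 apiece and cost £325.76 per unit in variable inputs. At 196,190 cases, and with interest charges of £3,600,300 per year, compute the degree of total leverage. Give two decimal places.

Total contribution margin = 196,190 × £90.87 = £17,827,785.30.
Operating income = contribution − fixed costs = £17,827,785.30 − £5,809,600 = £12,018,185.30. Interest = £3,600,300.00.
DOL = £17,827,785.30 ÷ £12,018,185.30 = 1.4834; DFL = £12,018,185.30 ÷ £8,417,885.30 = 1.4277.
DCL = DOL × DFL = 1.4834 × 1.4277 = 2.1179.

2.12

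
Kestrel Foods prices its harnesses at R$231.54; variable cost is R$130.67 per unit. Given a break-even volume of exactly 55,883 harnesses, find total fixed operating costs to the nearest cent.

R$5,636,918.21

Unit CM = price − variable cost = R$231.54 − R$130.67 = R$100.87.
Fixed costs = break-even units × CM = 55,883 × R$100.87 = R$5,636,918.21.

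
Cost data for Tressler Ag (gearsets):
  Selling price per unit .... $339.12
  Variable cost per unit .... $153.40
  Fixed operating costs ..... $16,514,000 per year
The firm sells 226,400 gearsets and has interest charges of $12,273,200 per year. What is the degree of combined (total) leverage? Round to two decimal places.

3.17

Contribution at this volume is 226,400 × $185.72 = $42,047,008.00.
EBIT = $42,047,008.00 − $16,514,000 = $25,533,008.00. Interest = $12,273,200.00, so EBIT − I = $13,259,808.00.
DCL = contribution ÷ (EBIT − I) = $42,047,008.00 ÷ $13,259,808.00 = 3.1710.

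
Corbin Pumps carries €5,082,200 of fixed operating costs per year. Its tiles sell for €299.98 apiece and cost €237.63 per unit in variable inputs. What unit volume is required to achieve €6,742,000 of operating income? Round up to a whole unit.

Contribution margin per unit = €299.98 − €237.63 = €62.35.
Need Q such that Q × €62.35 − €5,082,200 = €6,742,000, i.e. Q = €11,824,200 / €62.35 = 189,642.34 → 189,643.

189,643 tiles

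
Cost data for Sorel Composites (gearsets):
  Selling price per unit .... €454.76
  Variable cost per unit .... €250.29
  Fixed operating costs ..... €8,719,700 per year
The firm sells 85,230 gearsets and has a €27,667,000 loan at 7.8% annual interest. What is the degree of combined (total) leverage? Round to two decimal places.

Contribution at this volume is 85,230 × €204.47 = €17,426,978.10.
Subtracting fixed costs: EBIT = €17,426,978.10 − €8,719,700 = €8,707,278.10. Interest = €2,158,026.00.
DOL = €17,426,978.10 ÷ €8,707,278.10 = 2.0014; DFL = €8,707,278.10 ÷ €6,549,252.10 = 1.3295.
Combined leverage = 2.0014 × 1.3295 = 2.6609.

2.66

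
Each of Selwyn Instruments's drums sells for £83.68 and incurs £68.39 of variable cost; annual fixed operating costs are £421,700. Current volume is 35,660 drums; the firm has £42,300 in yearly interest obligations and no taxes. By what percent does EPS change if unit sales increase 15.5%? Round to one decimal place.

+104.0%

Total contribution margin = 35,660 × £15.29 = £545,241.40.
Operating income = contribution − fixed costs = £545,241.40 − £421,700 = £123,541.40.
After interest of £42,300.00, pre-tax earnings = £81,241.40.
Degree of combined leverage = contribution ÷ (EBIT − I) = £545,241.40 ÷ £81,241.40 = 6.7114.
EPS therefore changes by 6.7114 × (+15.5%) = +104.0%.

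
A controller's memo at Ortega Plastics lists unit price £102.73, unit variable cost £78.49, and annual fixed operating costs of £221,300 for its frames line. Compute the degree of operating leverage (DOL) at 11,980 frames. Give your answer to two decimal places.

Total contribution margin = 11,980 × £24.24 = £290,395.20.
Subtracting fixed costs: EBIT = £290,395.20 − £221,300 = £69,095.20.
So DOL = total CM / EBIT = £290,395.20 / £69,095.20 = 4.2028.

4.20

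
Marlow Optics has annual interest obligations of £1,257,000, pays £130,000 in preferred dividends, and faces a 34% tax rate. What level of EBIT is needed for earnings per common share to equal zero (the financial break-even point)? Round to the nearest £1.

Preferred dividends are paid after tax, so their pre-tax equivalent is £130,000 ÷ (1 − 0.34) = £196,969.70.
Financial break-even EBIT = interest + D_p ÷ (1 − t) = £1,257,000 + £196,969.70 = £1,453,969.70.

£1,453,970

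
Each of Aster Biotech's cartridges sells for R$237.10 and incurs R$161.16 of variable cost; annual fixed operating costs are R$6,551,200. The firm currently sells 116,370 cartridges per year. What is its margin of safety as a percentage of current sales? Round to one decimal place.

25.9%

Contribution margin per unit = R$237.10 − R$161.16 = R$75.94. Break-even units = R$6,551,200 ÷ R$75.94 = 86,268.11; break-even revenue = 86,268.11 × R$237.10 = R$20,454,168.03.
Actual sales revenue = 116,370 × R$237.10 = R$27,591,327.00.
Margin of safety = (R$27,591,327.00 − R$20,454,168.03) ÷ R$27,591,327.00 = 25.9%.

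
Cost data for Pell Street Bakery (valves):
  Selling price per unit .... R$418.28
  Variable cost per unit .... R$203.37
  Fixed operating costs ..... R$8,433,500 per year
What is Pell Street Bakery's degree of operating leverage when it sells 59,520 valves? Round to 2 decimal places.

2.94

Contribution at this volume is 59,520 × R$214.91 = R$12,791,443.20.
Subtracting fixed costs: EBIT = R$12,791,443.20 − R$8,433,500 = R$4,357,943.20.
So DOL = total CM / EBIT = R$12,791,443.20 / R$4,357,943.20 = 2.9352.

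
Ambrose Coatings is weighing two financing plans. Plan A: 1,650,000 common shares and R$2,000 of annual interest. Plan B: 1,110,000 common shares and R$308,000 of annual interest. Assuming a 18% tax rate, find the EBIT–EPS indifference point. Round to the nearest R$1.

R$937,000

Set EPS_A = EPS_B: (EBIT − R$2,000)(1 − 0.18) ÷ 1,650,000 = (EBIT − R$308,000)(1 − 0.18) ÷ 1,110,000.
Cancelling (1 − t) and cross-multiplying: 1,110,000·(EBIT − 2,000) = 1,650,000·(EBIT − 308,000).
Solving, EBIT = (308,000·1,650,000 − 2,000·1,110,000) / (1,650,000 − 1,110,000) = 505,980,000,000 / 540,000 = 937,000.00.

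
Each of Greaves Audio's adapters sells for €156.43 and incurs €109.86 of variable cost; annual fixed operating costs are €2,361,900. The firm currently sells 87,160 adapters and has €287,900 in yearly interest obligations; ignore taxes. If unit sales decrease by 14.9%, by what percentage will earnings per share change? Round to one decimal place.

Total contribution margin = 87,160 × €46.57 = €4,059,041.20.
Operating income = contribution − fixed costs = €4,059,041.20 − €2,361,900 = €1,697,141.20.
After interest of €287,900.00, pre-tax earnings = €1,409,241.20.
DCL = total CM / (EBIT − I) = €4,059,041.20 / €1,409,241.20 = 2.8803.
EPS therefore changes by 2.8803 × (-14.9%) = -42.9%.

-42.9%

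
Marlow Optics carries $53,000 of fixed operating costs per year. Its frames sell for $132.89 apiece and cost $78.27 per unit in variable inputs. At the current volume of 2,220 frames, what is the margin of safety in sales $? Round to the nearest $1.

$166,067

Unit CM = price − variable cost = $132.89 − $78.27 = $54.62. Break-even units = $53,000 ÷ $54.62 = 970.34; break-even revenue = 970.34 × $132.89 = $128,948.55.
Current sales = 2,220 × $132.89 = $295,015.80.
Margin of safety = $295,015.80 − $128,948.55 = $166,067.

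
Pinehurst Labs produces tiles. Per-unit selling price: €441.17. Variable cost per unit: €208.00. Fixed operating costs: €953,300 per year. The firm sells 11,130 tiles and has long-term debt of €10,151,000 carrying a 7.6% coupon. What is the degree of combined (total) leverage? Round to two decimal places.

Total contribution margin = 11,130 × €233.17 = €2,595,182.10.
Subtracting fixed costs: EBIT = €2,595,182.10 − €953,300 = €1,641,882.10. Interest = €771,476.00, so EBIT − I = €870,406.10.
Degree of total leverage = total CM / (EBIT − interest) = €2,595,182.10 / €870,406.10 = 2.9816.

2.98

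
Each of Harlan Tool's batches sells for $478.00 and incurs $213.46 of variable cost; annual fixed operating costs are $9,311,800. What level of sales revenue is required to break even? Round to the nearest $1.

$16,825,586

CM per unit = $478.00 − $213.46 = $264.54; CM ratio = $264.54 / $478.00 = 0.5534.
Break-even revenue = fixed costs × price ÷ CM = $9,311,800 × $478.00 ÷ $264.54 = $16,825,586.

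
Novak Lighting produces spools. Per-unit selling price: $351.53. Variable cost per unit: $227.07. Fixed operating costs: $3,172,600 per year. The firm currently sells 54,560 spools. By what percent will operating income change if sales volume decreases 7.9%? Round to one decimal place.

At 54,560 units, contribution = 54,560 × $124.46 = $6,790,537.60.
Operating income = contribution − fixed costs = $6,790,537.60 − $3,172,600 = $3,617,937.60.
DOL = contribution ÷ EBIT = $6,790,537.60 ÷ $3,617,937.60 = 1.8769.
%ΔEBIT = DOL × %ΔSales = 1.8769 × -7.9% = -14.8%.

-14.8%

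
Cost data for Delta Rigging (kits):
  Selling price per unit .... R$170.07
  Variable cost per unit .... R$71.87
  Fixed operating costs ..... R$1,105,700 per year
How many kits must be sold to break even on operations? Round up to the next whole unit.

Contribution margin per unit = R$170.07 − R$71.87 = R$98.20.
Break-even volume = fixed costs ÷ CM per unit = R$1,105,700 ÷ R$98.20 = 11,259.67, so 11,260 kits.

11,260 kits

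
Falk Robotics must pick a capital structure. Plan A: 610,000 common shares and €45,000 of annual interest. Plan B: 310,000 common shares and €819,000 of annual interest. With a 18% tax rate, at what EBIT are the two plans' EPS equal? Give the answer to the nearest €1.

Set EPS_A = EPS_B: (EBIT − €45,000)(1 − 0.18) ÷ 610,000 = (EBIT − €819,000)(1 − 0.18) ÷ 310,000.
Cancelling (1 − t) and cross-multiplying: 310,000·(EBIT − 45,000) = 610,000·(EBIT − 819,000).
Solving, EBIT = (819,000·610,000 − 45,000·310,000) / (610,000 − 310,000) = 485,640,000,000 / 300,000 = 1,618,800.00.

€1,618,800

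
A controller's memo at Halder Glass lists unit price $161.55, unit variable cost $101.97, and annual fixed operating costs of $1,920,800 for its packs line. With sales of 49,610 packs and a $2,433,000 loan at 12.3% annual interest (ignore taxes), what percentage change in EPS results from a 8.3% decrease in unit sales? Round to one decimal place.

-33.3%

At 49,610 units, contribution = 49,610 × $59.58 = $2,955,763.80.
Operating income = contribution − fixed costs = $2,955,763.80 − $1,920,800 = $1,034,963.80.
Interest = $299,259.00, so EBIT − I = $735,704.80.
Degree of combined leverage = contribution ÷ (EBIT − I) = $2,955,763.80 ÷ $735,704.80 = 4.0176.
%ΔEPS = DCL × %ΔSales = 4.0176 × -8.3% = -33.3%.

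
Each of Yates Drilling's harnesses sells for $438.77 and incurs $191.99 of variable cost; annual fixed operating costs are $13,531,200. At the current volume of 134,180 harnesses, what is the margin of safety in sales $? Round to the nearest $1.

$34,815,950

Unit CM = price − variable cost = $438.77 − $191.99 = $246.78. Break-even units = $13,531,200 ÷ $246.78 = 54,831.02; break-even revenue = 54,831.02 × $438.77 = $24,058,208.22.
Current sales = 134,180 × $438.77 = $58,874,158.60.
Margin of safety = $58,874,158.60 − $24,058,208.22 = $34,815,950.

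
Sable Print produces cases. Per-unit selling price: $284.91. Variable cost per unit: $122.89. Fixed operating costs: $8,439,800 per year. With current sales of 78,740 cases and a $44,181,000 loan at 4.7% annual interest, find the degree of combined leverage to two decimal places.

5.69

At 78,740 units, contribution = 78,740 × $162.02 = $12,757,454.80.
Subtracting fixed costs: EBIT = $12,757,454.80 − $8,439,800 = $4,317,654.80. Interest = $2,076,507.00.
DOL = $12,757,454.80 ÷ $4,317,654.80 = 2.9547; DFL = $4,317,654.80 ÷ $2,241,147.80 = 1.9265.
Combined leverage = 2.9547 × 1.9265 = 5.6922.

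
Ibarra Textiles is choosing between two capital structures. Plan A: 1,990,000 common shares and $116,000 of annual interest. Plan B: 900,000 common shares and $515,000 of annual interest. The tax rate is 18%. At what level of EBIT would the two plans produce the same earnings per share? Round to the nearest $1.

Set EPS_A = EPS_B: (EBIT − $116,000)(1 − 0.18) ÷ 1,990,000 = (EBIT − $515,000)(1 − 0.18) ÷ 900,000.
Cancelling (1 − t) and cross-multiplying: 900,000·(EBIT − 116,000) = 1,990,000·(EBIT − 515,000).
Solving, EBIT = (515,000·1,990,000 − 116,000·900,000) / (1,990,000 − 900,000) = 920,450,000,000 / 1,090,000 = 844,449.54.

$844,450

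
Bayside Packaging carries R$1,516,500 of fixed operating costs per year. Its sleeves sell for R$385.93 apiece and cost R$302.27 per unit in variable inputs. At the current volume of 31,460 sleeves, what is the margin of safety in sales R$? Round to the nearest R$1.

R$5,145,627

Unit CM = price − variable cost = R$385.93 − R$302.27 = R$83.66. Break-even units = R$1,516,500 ÷ R$83.66 = 18,126.94; break-even revenue = 18,126.94 × R$385.93 = R$6,995,730.87.
Current sales = 31,460 × R$385.93 = R$12,141,357.80.
Margin of safety = R$12,141,357.80 − R$6,995,730.87 = R$5,145,627.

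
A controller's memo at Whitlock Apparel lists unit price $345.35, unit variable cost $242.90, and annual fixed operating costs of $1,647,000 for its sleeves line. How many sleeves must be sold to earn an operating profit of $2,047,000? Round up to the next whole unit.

Each unit contributes $345.35 − $242.90 = $102.45.
Need Q such that Q × $102.45 − $1,647,000 = $2,047,000, i.e. Q = $3,694,000 / $102.45 = 36,056.61 → 36,057.

36,057 sleeves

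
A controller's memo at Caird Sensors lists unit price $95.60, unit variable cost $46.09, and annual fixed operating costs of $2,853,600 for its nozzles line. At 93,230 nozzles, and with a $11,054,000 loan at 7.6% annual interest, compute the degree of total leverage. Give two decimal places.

At 93,230 units, contribution = 93,230 × $49.51 = $4,615,817.30.
Subtracting fixed costs: EBIT = $4,615,817.30 − $2,853,600 = $1,762,217.30. Interest = $840,104.00.
DOL = $4,615,817.30 ÷ $1,762,217.30 = 2.6193; DFL = $1,762,217.30 ÷ $922,113.30 = 1.9111.
Combined leverage = 2.6193 × 1.9111 = 5.0057.

5.01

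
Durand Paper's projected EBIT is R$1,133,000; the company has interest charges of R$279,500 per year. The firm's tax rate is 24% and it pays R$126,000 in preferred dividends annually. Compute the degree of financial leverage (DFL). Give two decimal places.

1.65

Annual interest charges come to R$279,500.00.
Preferred dividends grossed up pre-tax: R$126,000 / (1 − 0.24) = R$165,789.47.
DFL = EBIT ÷ [EBIT − I − D_p/(1−t)] = R$1,133,000 ÷ [R$1,133,000 − R$279,500.00 − R$165,789.47] = R$1,133,000 ÷ R$687,710.53 = 1.6475.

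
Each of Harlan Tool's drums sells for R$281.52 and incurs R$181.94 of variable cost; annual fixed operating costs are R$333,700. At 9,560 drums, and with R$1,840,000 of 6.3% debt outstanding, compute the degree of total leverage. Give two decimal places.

1.90

Contribution at this volume is 9,560 × R$99.58 = R$951,984.80.
Operating income = contribution − fixed costs = R$951,984.80 − R$333,700 = R$618,284.80. Interest = R$115,920.00, so EBIT − I = R$502,364.80.
Degree of total leverage = total CM / (EBIT − interest) = R$951,984.80 / R$502,364.80 = 1.8950.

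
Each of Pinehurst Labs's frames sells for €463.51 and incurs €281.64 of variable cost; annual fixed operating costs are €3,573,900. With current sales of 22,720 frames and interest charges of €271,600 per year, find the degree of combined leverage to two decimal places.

14.42

Total contribution margin = 22,720 × €181.87 = €4,132,086.40.
Subtracting fixed costs: EBIT = €4,132,086.40 − €3,573,900 = €558,186.40. Interest = €271,600.00.
DOL = €4,132,086.40 ÷ €558,186.40 = 7.4027; DFL = €558,186.40 ÷ €286,586.40 = 1.9477.
DCL = DOL × DFL = 7.4027 × 1.9477 = 14.4182.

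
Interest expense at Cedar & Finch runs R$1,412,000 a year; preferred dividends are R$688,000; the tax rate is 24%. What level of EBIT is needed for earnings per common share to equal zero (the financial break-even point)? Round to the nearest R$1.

R$2,317,263

Preferred dividends are paid after tax, so their pre-tax equivalent is R$688,000 ÷ (1 − 0.24) = R$905,263.16.
EPS = 0 when EBIT covers interest plus the pre-tax preferred burden: R$1,412,000 + R$905,263.16 = R$2,317,263.16.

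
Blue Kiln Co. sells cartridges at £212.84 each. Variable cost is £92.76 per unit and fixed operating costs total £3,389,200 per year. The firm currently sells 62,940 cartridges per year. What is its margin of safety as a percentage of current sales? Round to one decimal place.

Contribution margin per unit = £212.84 − £92.76 = £120.08. Break-even units = £3,389,200 ÷ £120.08 = 28,224.52; break-even revenue = 28,224.52 × £212.84 = £6,007,306.20.
Current sales = 62,940 × £212.84 = £13,396,149.60.
Margin of safety = (£13,396,149.60 − £6,007,306.20) ÷ £13,396,149.60 = 55.2%.

55.2%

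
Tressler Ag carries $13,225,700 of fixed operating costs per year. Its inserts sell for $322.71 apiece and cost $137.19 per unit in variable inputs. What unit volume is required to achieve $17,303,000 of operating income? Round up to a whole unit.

Each unit contributes $322.71 − $137.19 = $185.52.
Need Q such that Q × $185.52 − $13,225,700 = $17,303,000, i.e. Q = $30,528,700 / $185.52 = 164,557.46 → 164,558.

164,558 inserts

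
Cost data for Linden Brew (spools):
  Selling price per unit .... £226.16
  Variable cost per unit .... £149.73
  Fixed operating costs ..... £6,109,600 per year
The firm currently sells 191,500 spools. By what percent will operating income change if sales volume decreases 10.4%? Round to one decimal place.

-17.9%

At 191,500 units, contribution = 191,500 × £76.43 = £14,636,345.00.
Operating income = contribution − fixed costs = £14,636,345.00 − £6,109,600 = £8,526,745.00.
Degree of operating leverage = £14,636,345.00 / £8,526,745.00 = 1.7165.
%ΔEBIT = DOL × %ΔSales = 1.7165 × -10.4% = -17.9%.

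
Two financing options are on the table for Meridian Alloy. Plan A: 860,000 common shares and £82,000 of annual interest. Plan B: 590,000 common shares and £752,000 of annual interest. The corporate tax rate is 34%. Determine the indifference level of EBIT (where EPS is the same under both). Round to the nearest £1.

Set EPS_A = EPS_B: (EBIT − £82,000)(1 − 0.34) ÷ 860,000 = (EBIT − £752,000)(1 − 0.34) ÷ 590,000.
Cancelling (1 − t) and cross-multiplying: 590,000·(EBIT − 82,000) = 860,000·(EBIT − 752,000).
EBIT × (860,000 − 590,000) = 752,000 × 860,000 − 82,000 × 590,000 = 598,340,000,000, so EBIT = 598,340,000,000 ÷ 270,000 = 2,216,074.07.

£2,216,074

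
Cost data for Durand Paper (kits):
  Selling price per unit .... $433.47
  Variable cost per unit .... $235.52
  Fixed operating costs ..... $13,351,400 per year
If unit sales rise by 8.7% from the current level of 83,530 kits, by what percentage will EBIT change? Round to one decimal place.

+45.2%

Contribution at this volume is 83,530 × $197.95 = $16,534,763.50.
Subtracting fixed costs: EBIT = $16,534,763.50 − $13,351,400 = $3,183,363.50.
So DOL = total CM / EBIT = $16,534,763.50 / $3,183,363.50 = 5.1941.
Operating income changes by 5.1941 × +8.7% = +45.2%.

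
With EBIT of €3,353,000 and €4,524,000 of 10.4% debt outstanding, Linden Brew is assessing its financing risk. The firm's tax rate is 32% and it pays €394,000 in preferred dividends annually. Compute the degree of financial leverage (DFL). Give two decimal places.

1.46

Annual interest charges come to €470,496.00.
Preferred dividends grossed up pre-tax: €394,000 / (1 − 0.32) = €579,411.76.
DFL = EBIT ÷ [EBIT − I − D_p/(1−t)] = €3,353,000 ÷ [€3,353,000 − €470,496.00 − €579,411.76] = €3,353,000 ÷ €2,303,092.24 = 1.4559.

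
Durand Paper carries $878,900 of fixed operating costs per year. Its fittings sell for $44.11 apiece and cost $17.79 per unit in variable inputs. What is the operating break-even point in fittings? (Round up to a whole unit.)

Contribution margin per unit = $44.11 − $17.79 = $26.32.
Break-even volume = fixed costs ÷ CM per unit = $878,900 ÷ $26.32 = 33,392.86, so 33,393 fittings.

33,393 fittings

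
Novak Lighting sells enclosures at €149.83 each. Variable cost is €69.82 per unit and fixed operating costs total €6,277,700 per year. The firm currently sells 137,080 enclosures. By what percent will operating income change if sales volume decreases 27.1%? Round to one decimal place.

Total contribution margin = 137,080 × €80.01 = €10,967,770.80.
EBIT = €10,967,770.80 − €6,277,700 = €4,690,070.80.
Degree of operating leverage = €10,967,770.80 / €4,690,070.80 = 2.3385.
So EBIT moves 2.3385 × (-27.1%) = -63.4%.

-63.4%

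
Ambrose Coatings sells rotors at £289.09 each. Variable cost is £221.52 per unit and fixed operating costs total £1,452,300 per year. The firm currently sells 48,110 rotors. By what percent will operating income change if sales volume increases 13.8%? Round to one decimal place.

+24.9%

At 48,110 units, contribution = 48,110 × £67.57 = £3,250,792.70.
Operating income = contribution − fixed costs = £3,250,792.70 − £1,452,300 = £1,798,492.70.
DOL = contribution ÷ EBIT = £3,250,792.70 ÷ £1,798,492.70 = 1.8075.
%ΔEBIT = DOL × %ΔSales = 1.8075 × +13.8% = +24.9%.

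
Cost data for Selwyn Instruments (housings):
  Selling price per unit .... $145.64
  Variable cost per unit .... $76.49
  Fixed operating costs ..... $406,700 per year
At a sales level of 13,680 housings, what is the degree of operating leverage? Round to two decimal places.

1.75

Total contribution margin = 13,680 × $69.15 = $945,972.00.
Operating income = contribution − fixed costs = $945,972.00 − $406,700 = $539,272.00.
Degree of operating leverage = $945,972.00 / $539,272.00 = 1.7542.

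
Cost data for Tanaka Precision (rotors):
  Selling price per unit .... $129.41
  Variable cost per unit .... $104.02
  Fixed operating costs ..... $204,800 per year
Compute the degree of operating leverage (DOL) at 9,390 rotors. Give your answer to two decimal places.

Contribution at this volume is 9,390 × $25.39 = $238,412.10.
Operating income = contribution − fixed costs = $238,412.10 − $204,800 = $33,612.10.
DOL = contribution ÷ EBIT = $238,412.10 ÷ $33,612.10 = 7.0930.

7.09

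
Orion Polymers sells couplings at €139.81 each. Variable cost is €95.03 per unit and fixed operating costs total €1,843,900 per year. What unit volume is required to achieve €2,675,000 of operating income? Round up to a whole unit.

100,914 couplings

Unit CM = price − variable cost = €139.81 − €95.03 = €44.78.
Required volume = (fixed costs + target profit) ÷ CM = (€1,843,900 + €2,675,000) ÷ €44.78 = 100,913.35, so 100,914 couplings.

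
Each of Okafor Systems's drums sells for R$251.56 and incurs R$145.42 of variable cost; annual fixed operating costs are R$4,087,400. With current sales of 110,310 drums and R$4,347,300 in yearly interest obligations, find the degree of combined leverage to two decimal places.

3.58

Total contribution margin = 110,310 × R$106.14 = R$11,708,303.40.
Operating income = contribution − fixed costs = R$11,708,303.40 − R$4,087,400 = R$7,620,903.40. Interest = R$4,347,300.00.
DOL = R$11,708,303.40 ÷ R$7,620,903.40 = 1.5363; DFL = R$7,620,903.40 ÷ R$3,273,603.40 = 2.3280.
DCL = DOL × DFL = 1.5363 × 2.3280 = 3.5765.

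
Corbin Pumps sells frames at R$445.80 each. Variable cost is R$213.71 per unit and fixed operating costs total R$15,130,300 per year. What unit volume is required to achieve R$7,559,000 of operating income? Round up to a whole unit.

Unit CM = price − variable cost = R$445.80 − R$213.71 = R$232.09.
Units = (FC + target) / CM = (R$15,130,300 + R$7,559,000) / R$232.09 = 97,760.78, so 97,761 frames.

97,761 frames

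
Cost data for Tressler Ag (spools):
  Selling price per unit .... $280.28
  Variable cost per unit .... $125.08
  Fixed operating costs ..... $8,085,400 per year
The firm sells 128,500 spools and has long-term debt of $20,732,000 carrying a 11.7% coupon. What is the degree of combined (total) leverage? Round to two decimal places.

At 128,500 units, contribution = 128,500 × $155.20 = $19,943,200.00.
Subtracting fixed costs: EBIT = $19,943,200.00 − $8,085,400 = $11,857,800.00. Interest = $2,425,644.00, so EBIT − I = $9,432,156.00.
Degree of total leverage = total CM / (EBIT − interest) = $19,943,200.00 / $9,432,156.00 = 2.1144.

2.11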